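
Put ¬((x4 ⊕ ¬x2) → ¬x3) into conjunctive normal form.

¬((x4 ⊕ ¬x2) → ¬x3)
≡ ¬(¬(x4 ⊕ ¬x2) ∨ ¬x3)   [eliminate →]
≡ ¬(¬((x4 ∨ ¬x2) ∧ ¬(x4 ∧ ¬x2)) ∨ ¬x3)   [expand ⊕]
≡ ¬¬((x4 ∨ ¬x2) ∧ ¬(x4 ∧ ¬x2)) ∧ ¬¬x3   [De Morgan]
≡ (x4 ∨ ¬x2) ∧ ¬(x4 ∧ ¬x2) ∧ ¬¬x3   [double negation]
≡ (x4 ∨ ¬x2) ∧ (¬x4 ∨ ¬¬x2) ∧ ¬¬x3   [De Morgan]
≡ (x4 ∨ ¬x2) ∧ (¬x4 ∨ x2) ∧ ¬¬x3   [double negation]
≡ (x4 ∨ ¬x2) ∧ (¬x4 ∨ x2) ∧ x3   [double negation]

(x4 ∨ ¬x2) ∧ (¬x4 ∨ x2) ∧ x3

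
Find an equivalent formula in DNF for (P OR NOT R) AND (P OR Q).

P OR (NOT R AND Q)

(P OR NOT R) AND (P OR Q)
= (P AND P) OR (P AND Q) OR (NOT R AND P) OR (NOT R AND Q)   [distribute AND over OR]
= P OR (NOT R AND Q)   [simplify]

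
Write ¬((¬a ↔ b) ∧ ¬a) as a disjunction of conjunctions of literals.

¬((¬a ↔ b) ∧ ¬a)
≡ ¬((¬a → b) ∧ (b → ¬a) ∧ ¬a)
≡ ¬((¬¬a ∨ b) ∧ (b → ¬a) ∧ ¬a)
≡ ¬((¬¬a ∨ b) ∧ (¬b ∨ ¬a) ∧ ¬a)
≡ ¬(¬¬a ∨ b) ∨ ¬(¬b ∨ ¬a) ∨ ¬¬a
≡ (¬¬¬a ∧ ¬b) ∨ ¬(¬b ∨ ¬a) ∨ ¬¬a
≡ (¬a ∧ ¬b) ∨ ¬(¬b ∨ ¬a) ∨ ¬¬a
≡ (¬a ∧ ¬b) ∨ (¬¬b ∧ ¬¬a) ∨ ¬¬a
≡ (¬a ∧ ¬b) ∨ (b ∧ ¬¬a) ∨ ¬¬a
≡ (¬a ∧ ¬b) ∨ (b ∧ a) ∨ ¬¬a
≡ (¬a ∧ ¬b) ∨ (b ∧ a) ∨ a
≡ (¬a ∧ ¬b) ∨ a

(¬a ∧ ¬b) ∨ a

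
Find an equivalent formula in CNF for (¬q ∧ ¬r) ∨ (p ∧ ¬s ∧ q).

(¬q ∨ p) ∧ (¬q ∨ ¬s) ∧ (¬r ∨ p) ∧ (¬r ∨ ¬s) ∧ (¬r ∨ q)

(¬q ∧ ¬r) ∨ (p ∧ ¬s ∧ q)
≡ (¬q ∨ p) ∧ (¬q ∨ ¬s) ∧ (¬q ∨ q) ∧ (¬r ∨ p) ∧ (¬r ∨ ¬s) ∧ (¬r ∨ q)   — distribute ∨ over ∧
≡ (¬q ∨ p) ∧ (¬q ∨ ¬s) ∧ (¬r ∨ p) ∧ (¬r ∨ ¬s) ∧ (¬r ∨ q)   — simplify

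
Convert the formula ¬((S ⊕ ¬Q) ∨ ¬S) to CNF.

(¬S ∨ ¬Q) ∧ S

¬((S ⊕ ¬Q) ∨ ¬S)
≡ ¬(((S ∨ ¬Q) ∧ ¬(S ∧ ¬Q)) ∨ ¬S)   [expand ⊕]
≡ ¬((S ∨ ¬Q) ∧ ¬(S ∧ ¬Q)) ∧ ¬¬S   [De Morgan]
≡ (¬(S ∨ ¬Q) ∨ ¬¬(S ∧ ¬Q)) ∧ ¬¬S   [De Morgan]
≡ ((¬S ∧ ¬¬Q) ∨ ¬¬(S ∧ ¬Q)) ∧ ¬¬S   [De Morgan]
≡ ((¬S ∧ Q) ∨ ¬¬(S ∧ ¬Q)) ∧ ¬¬S   [double negation]
≡ ((¬S ∧ Q) ∨ (S ∧ ¬Q)) ∧ ¬¬S   [double negation]
≡ ((¬S ∧ Q) ∨ (S ∧ ¬Q)) ∧ S   [double negation]
≡ (¬S ∨ S) ∧ (¬S ∨ ¬Q) ∧ (Q ∨ S) ∧ (Q ∨ ¬Q) ∧ S   [distribute ∨ over ∧]
≡ (¬S ∨ ¬Q) ∧ S   [simplify]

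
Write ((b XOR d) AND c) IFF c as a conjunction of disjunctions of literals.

(NOT c OR b OR d) AND (NOT c OR NOT b OR NOT d)

((b XOR d) AND c) IFF c
= (((b XOR d) AND c) IMPLIES c) AND (c IMPLIES ((b XOR d) AND c))   — eliminate IFF
= (NOT ((b XOR d) AND c) OR c) AND (c IMPLIES ((b XOR d) AND c))   — eliminate IMPLIES
= (NOT ((b OR d) AND NOT (b AND d) AND c) OR c) AND (c IMPLIES ((b XOR d) AND c))   — expand XOR
= (NOT ((b OR d) AND NOT (b AND d) AND c) OR c) AND (NOT c OR ((b XOR d) AND c))   — eliminate IMPLIES
= (NOT ((b OR d) AND NOT (b AND d) AND c) OR c) AND (NOT c OR ((b OR d) AND NOT (b AND d) AND c))   — expand XOR
= (NOT (b OR d) OR NOT NOT (b AND d) OR NOT c OR c) AND (NOT c OR ((b OR d) AND NOT (b AND d) AND c))   — De Morgan
= ((NOT b AND NOT d) OR NOT NOT (b AND d) OR NOT c OR c) AND (NOT c OR ((b OR d) AND NOT (b AND d) AND c))   — De Morgan
= ((NOT b AND NOT d) OR (b AND d) OR NOT c OR c) AND (NOT c OR ((b OR d) AND NOT (b AND d) AND c))   — double negation
= ((NOT b AND NOT d) OR (b AND d) OR NOT c OR c) AND (NOT c OR ((b OR d) AND (NOT b OR NOT d) AND c))   — De Morgan
= (NOT b OR b OR NOT c OR c) AND (NOT b OR d OR NOT c OR c) AND (NOT d OR b OR NOT c OR c) AND (NOT d OR d OR NOT c OR c) AND (NOT c OR b OR d) AND (NOT c OR NOT b OR NOT d) AND (NOT c OR c)   — distribute OR over AND
= (NOT c OR b OR d) AND (NOT c OR NOT b OR NOT d)   — simplify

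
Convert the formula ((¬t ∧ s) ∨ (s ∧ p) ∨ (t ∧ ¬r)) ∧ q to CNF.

((¬t ∧ s) ∨ (s ∧ p) ∨ (t ∧ ¬r)) ∧ q
⇔ (¬t ∨ s ∨ t) ∧ (¬t ∨ s ∨ ¬r) ∧ (¬t ∨ p ∨ t) ∧ (¬t ∨ p ∨ ¬r) ∧ (s ∨ s ∨ t) ∧ (s ∨ s ∨ ¬r) ∧ (s ∨ p ∨ t) ∧ (s ∨ p ∨ ¬r) ∧ q   [distribute ∨ over ∧]
⇔ (¬t ∨ p ∨ ¬r) ∧ (s ∨ t) ∧ (s ∨ ¬r) ∧ q   [simplify]

(¬t ∨ p ∨ ¬r) ∧ (s ∨ t) ∧ (s ∨ ¬r) ∧ q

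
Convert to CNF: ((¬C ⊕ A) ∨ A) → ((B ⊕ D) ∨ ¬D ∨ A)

C ∨ A ∨ ¬B ∨ ¬D

((¬C ⊕ A) ∨ A) → ((B ⊕ D) ∨ ¬D ∨ A)
≡ ¬((¬C ⊕ A) ∨ A) ∨ (B ⊕ D) ∨ ¬D ∨ A   [eliminate →]
≡ ¬(((¬C ∨ A) ∧ ¬(¬C ∧ A)) ∨ A) ∨ (B ⊕ D) ∨ ¬D ∨ A   [expand ⊕]
≡ ¬(((¬C ∨ A) ∧ ¬(¬C ∧ A)) ∨ A) ∨ ((B ∨ D) ∧ ¬(B ∧ D)) ∨ ¬D ∨ A   [expand ⊕]
≡ (¬((¬C ∨ A) ∧ ¬(¬C ∧ A)) ∧ ¬A) ∨ ((B ∨ D) ∧ ¬(B ∧ D)) ∨ ¬D ∨ A   [De Morgan]
≡ ((¬(¬C ∨ A) ∨ ¬¬(¬C ∧ A)) ∧ ¬A) ∨ ((B ∨ D) ∧ ¬(B ∧ D)) ∨ ¬D ∨ A   [De Morgan]
≡ (((¬¬C ∧ ¬A) ∨ ¬¬(¬C ∧ A)) ∧ ¬A) ∨ ((B ∨ D) ∧ ¬(B ∧ D)) ∨ ¬D ∨ A   [De Morgan]
≡ (((C ∧ ¬A) ∨ ¬¬(¬C ∧ A)) ∧ ¬A) ∨ ((B ∨ D) ∧ ¬(B ∧ D)) ∨ ¬D ∨ A   [double negation]
≡ (((C ∧ ¬A) ∨ (¬C ∧ A)) ∧ ¬A) ∨ ((B ∨ D) ∧ ¬(B ∧ D)) ∨ ¬D ∨ A   [double negation]
≡ (((C ∧ ¬A) ∨ (¬C ∧ A)) ∧ ¬A) ∨ ((B ∨ D) ∧ (¬B ∨ ¬D)) ∨ ¬D ∨ A   [De Morgan]
≡ (C ∨ ¬C ∨ B ∨ D ∨ ¬D ∨ A) ∧ (C ∨ ¬C ∨ ¬B ∨ ¬D ∨ ¬D ∨ A) ∧ (C ∨ A ∨ B ∨ D ∨ ¬D ∨ A) ∧ (C ∨ A ∨ ¬B ∨ ¬D ∨ ¬D ∨ A) ∧ (¬A ∨ ¬C ∨ B ∨ D ∨ ¬D ∨ A) ∧ (¬A ∨ ¬C ∨ ¬B ∨ ¬D ∨ ¬D ∨ A) ∧ (¬A ∨ A ∨ B ∨ D ∨ ¬D ∨ A) ∧ (¬A ∨ A ∨ ¬B ∨ ¬D ∨ ¬D ∨ A) ∧ (¬A ∨ B ∨ D ∨ ¬D ∨ A) ∧ (¬A ∨ ¬B ∨ ¬D ∨ ¬D ∨ A)   [distribute ∨ over ∧]
≡ C ∨ A ∨ ¬B ∨ ¬D   [simplify]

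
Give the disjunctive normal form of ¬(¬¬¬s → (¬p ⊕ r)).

¬(¬¬¬s → (¬p ⊕ r))
≡ ¬(¬¬¬¬s ∨ (¬p ⊕ r))   (eliminate →)
≡ ¬(¬¬¬¬s ∨ (¬p ∧ ¬r) ∨ (¬¬p ∧ r))   (expand ⊕)
≡ ¬¬¬¬¬s ∧ ¬(¬p ∧ ¬r) ∧ ¬(¬¬p ∧ r)   (De Morgan)
≡ ¬¬¬s ∧ ¬(¬p ∧ ¬r) ∧ ¬(¬¬p ∧ r)   (double negation)
≡ ¬s ∧ ¬(¬p ∧ ¬r) ∧ ¬(¬¬p ∧ r)   (double negation)
≡ ¬s ∧ (¬¬p ∨ ¬¬r) ∧ ¬(¬¬p ∧ r)   (De Morgan)
≡ ¬s ∧ (p ∨ ¬¬r) ∧ ¬(¬¬p ∧ r)   (double negation)
≡ ¬s ∧ (p ∨ r) ∧ ¬(¬¬p ∧ r)   (double negation)
≡ ¬s ∧ (p ∨ r) ∧ (¬¬¬p ∨ ¬r)   (De Morgan)
≡ ¬s ∧ (p ∨ r) ∧ (¬p ∨ ¬r)   (double negation)
≡ (¬s ∧ p ∧ ¬p) ∨ (¬s ∧ p ∧ ¬r) ∨ (¬s ∧ r ∧ ¬p) ∨ (¬s ∧ r ∧ ¬r)   (distribute ∧ over ∨)
≡ (¬s ∧ p ∧ ¬r) ∨ (¬s ∧ r ∧ ¬p)   (simplify)

(¬s ∧ p ∧ ¬r) ∨ (¬s ∧ r ∧ ¬p)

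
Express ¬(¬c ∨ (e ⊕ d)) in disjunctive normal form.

¬(¬c ∨ (e ⊕ d))
≡ ¬(¬c ∨ (e ∧ ¬d) ∨ (¬e ∧ d))   — expand ⊕
≡ ¬¬c ∧ ¬(e ∧ ¬d) ∧ ¬(¬e ∧ d)   — De Morgan
≡ c ∧ ¬(e ∧ ¬d) ∧ ¬(¬e ∧ d)   — double negation
≡ c ∧ (¬e ∨ ¬¬d) ∧ ¬(¬e ∧ d)   — De Morgan
≡ c ∧ (¬e ∨ d) ∧ ¬(¬e ∧ d)   — double negation
≡ c ∧ (¬e ∨ d) ∧ (¬¬e ∨ ¬d)   — De Morgan
≡ c ∧ (¬e ∨ d) ∧ (e ∨ ¬d)   — double negation
≡ (c ∧ ¬e ∧ e) ∨ (c ∧ ¬e ∧ ¬d) ∨ (c ∧ d ∧ e) ∨ (c ∧ d ∧ ¬d)   — distribute ∧ over ∨
≡ (c ∧ ¬e ∧ ¬d) ∨ (c ∧ d ∧ e)   — simplify

(c ∧ ¬e ∧ ¬d) ∨ (c ∧ d ∧ e)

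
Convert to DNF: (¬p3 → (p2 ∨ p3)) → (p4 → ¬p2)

(¬p3 → (p2 ∨ p3)) → (p4 → ¬p2)
= ¬(¬p3 → (p2 ∨ p3)) ∨ (p4 → ¬p2)   — eliminate →
= ¬(¬¬p3 ∨ p2 ∨ p3) ∨ (p4 → ¬p2)   — eliminate →
= ¬(¬¬p3 ∨ p2 ∨ p3) ∨ ¬p4 ∨ ¬p2   — eliminate →
= (¬¬¬p3 ∧ ¬p2 ∧ ¬p3) ∨ ¬p4 ∨ ¬p2   — De Morgan
= (¬p3 ∧ ¬p2 ∧ ¬p3) ∨ ¬p4 ∨ ¬p2   — double negation
= ¬p4 ∨ ¬p2   — simplify

¬p4 ∨ ¬p2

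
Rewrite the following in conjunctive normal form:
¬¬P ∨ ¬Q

P ∨ ¬Q

¬¬P ∨ ¬Q
≡ P ∨ ¬Q   [double negation]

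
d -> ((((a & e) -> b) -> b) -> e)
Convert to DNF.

d -> ((((a & e) -> b) -> b) -> e)
≡ ~d | ((((a & e) -> b) -> b) -> e)   — eliminate ->
≡ ~d | ~(((a & e) -> b) -> b) | e   — eliminate ->
≡ ~d | ~(~((a & e) -> b) | b) | e   — eliminate ->
≡ ~d | ~(~(~(a & e) | b) | b) | e   — eliminate ->
≡ ~d | (~~(~(a & e) | b) & ~b) | e   — De Morgan
≡ ~d | ((~(a & e) | b) & ~b) | e   — double negation
≡ ~d | ((~a | ~e | b) & ~b) | e   — De Morgan
≡ ~d | (~a & ~b) | (~e & ~b) | (b & ~b) | e   — distribute & over |
≡ ~d | (~a & ~b) | (~e & ~b) | e   — simplify

~d | (~a & ~b) | (~e & ~b) | e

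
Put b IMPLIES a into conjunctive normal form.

b IMPLIES a
⇔ NOT b OR a   [eliminate IMPLIES]

NOT b OR a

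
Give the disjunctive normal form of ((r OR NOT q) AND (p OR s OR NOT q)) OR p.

((r OR NOT q) AND (p OR s OR NOT q)) OR p
≡ (r AND p) OR (r AND s) OR (r AND NOT q) OR (NOT q AND p) OR (NOT q AND s) OR (NOT q AND NOT q) OR p
≡ (r AND s) OR NOT q OR p

(r AND s) OR NOT q OR p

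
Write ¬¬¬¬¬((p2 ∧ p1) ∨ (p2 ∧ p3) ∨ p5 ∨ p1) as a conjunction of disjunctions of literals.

(¬p2 ∨ ¬p3) ∧ ¬p5 ∧ ¬p1

¬¬¬¬¬((p2 ∧ p1) ∨ (p2 ∧ p3) ∨ p5 ∨ p1)
⇔ ¬¬¬((p2 ∧ p1) ∨ (p2 ∧ p3) ∨ p5 ∨ p1)
⇔ ¬((p2 ∧ p1) ∨ (p2 ∧ p3) ∨ p5 ∨ p1)
⇔ ¬(p2 ∧ p1) ∧ ¬(p2 ∧ p3) ∧ ¬p5 ∧ ¬p1
⇔ (¬p2 ∨ ¬p1) ∧ ¬(p2 ∧ p3) ∧ ¬p5 ∧ ¬p1
⇔ (¬p2 ∨ ¬p1) ∧ (¬p2 ∨ ¬p3) ∧ ¬p5 ∧ ¬p1
⇔ (¬p2 ∨ ¬p3) ∧ ¬p5 ∧ ¬p1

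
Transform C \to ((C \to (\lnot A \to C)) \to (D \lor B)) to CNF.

C \to ((C \to (\lnot A \to C)) \to (D \lor B))
≡ \lnot C \lor ((C \to (\lnot A \to C)) \to (D \lor B))
≡ \lnot C \lor \lnot (C \to (\lnot A \to C)) \lor D \lor B
≡ \lnot C \lor \lnot (\lnot C \lor (\lnot A \to C)) \lor D \lor B
≡ \lnot C \lor \lnot (\lnot C \lor \lnot \lnot A \lor C) \lor D \lor B
≡ \lnot C \lor (\lnot \lnot C \land \lnot \lnot \lnot A \land \lnot C) \lor D \lor B
≡ \lnot C \lor (C \land \lnot \lnot \lnot A \land \lnot C) \lor D \lor B
≡ \lnot C \lor (C \land \lnot A \land \lnot C) \lor D \lor B
≡ (\lnot C \lor C \lor D \lor B) \land (\lnot C \lor \lnot A \lor D \lor B) \land (\lnot C \lor \lnot C \lor D \lor B)
≡ \lnot C \lor D \lor B

\lnot C \lor D \lor B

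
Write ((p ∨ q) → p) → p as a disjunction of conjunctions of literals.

((p ∨ q) → p) → p
= ¬((p ∨ q) → p) ∨ p   (eliminate →)
= ¬(¬(p ∨ q) ∨ p) ∨ p   (eliminate →)
= (¬¬(p ∨ q) ∧ ¬p) ∨ p   (De Morgan)
= ((p ∨ q) ∧ ¬p) ∨ p   (double negation)
= (p ∧ ¬p) ∨ (q ∧ ¬p) ∨ p   (distribute ∧ over ∨)
= (q ∧ ¬p) ∨ p   (simplify)

(q ∧ ¬p) ∨ p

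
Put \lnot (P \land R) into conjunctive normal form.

\lnot P \lor \lnot R

\lnot (P \land R)
= \lnot P \lor \lnot R   — De Morgan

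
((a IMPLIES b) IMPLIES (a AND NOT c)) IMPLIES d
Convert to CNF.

(NOT a OR b OR d) AND (NOT a OR c OR d)

((a IMPLIES b) IMPLIES (a AND NOT c)) IMPLIES d
≡ NOT ((a IMPLIES b) IMPLIES (a AND NOT c)) OR d   [eliminate IMPLIES]
≡ NOT (NOT (a IMPLIES b) OR (a AND NOT c)) OR d   [eliminate IMPLIES]
≡ NOT (NOT (NOT a OR b) OR (a AND NOT c)) OR d   [eliminate IMPLIES]
≡ (NOT NOT (NOT a OR b) AND NOT (a AND NOT c)) OR d   [De Morgan]
≡ ((NOT a OR b) AND NOT (a AND NOT c)) OR d   [double negation]
≡ ((NOT a OR b) AND (NOT a OR NOT NOT c)) OR d   [De Morgan]
≡ ((NOT a OR b) AND (NOT a OR c)) OR d   [double negation]
≡ (NOT a OR b OR d) AND (NOT a OR c OR d)   [distribute OR over AND]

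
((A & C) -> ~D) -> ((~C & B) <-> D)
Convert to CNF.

((A & C) -> ~D) -> ((~C & B) <-> D)
⇔ ~((A & C) -> ~D) | ((~C & B) <-> D)   (eliminate ->)
⇔ ~(~(A & C) | ~D) | ((~C & B) <-> D)   (eliminate ->)
⇔ ~(~(A & C) | ~D) | (((~C & B) -> D) & (D -> (~C & B)))   (eliminate <->)
⇔ ~(~(A & C) | ~D) | ((~(~C & B) | D) & (D -> (~C & B)))   (eliminate ->)
⇔ ~(~(A & C) | ~D) | ((~(~C & B) | D) & (~D | (~C & B)))   (eliminate ->)
⇔ (~~(A & C) & ~~D) | ((~(~C & B) | D) & (~D | (~C & B)))   (De Morgan)
⇔ (A & C & ~~D) | ((~(~C & B) | D) & (~D | (~C & B)))   (double negation)
⇔ (A & C & D) | ((~(~C & B) | D) & (~D | (~C & B)))   (double negation)
⇔ (A & C & D) | ((~~C | ~B | D) & (~D | (~C & B)))   (De Morgan)
⇔ (A & C & D) | ((C | ~B | D) & (~D | (~C & B)))   (double negation)
⇔ (A | C | ~B | D) & (A | ~D | ~C) & (A | ~D | B) & (C | C | ~B | D) & (C | ~D | ~C) & (C | ~D | B) & (D | C | ~B | D) & (D | ~D | ~C) & (D | ~D | B)   (distribute | over &)
⇔ (A | ~D | ~C) & (A | ~D | B) & (C | ~B | D) & (C | ~D | B)   (simplify)

(A | ~D | ~C) & (A | ~D | B) & (C | ~B | D) & (C | ~D | B)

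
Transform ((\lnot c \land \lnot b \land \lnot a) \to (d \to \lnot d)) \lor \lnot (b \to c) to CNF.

((\lnot c \land \lnot b \land \lnot a) \to (d \to \lnot d)) \lor \lnot (b \to c)
≡ \lnot (\lnot c \land \lnot b \land \lnot a) \lor (d \to \lnot d) \lor \lnot (b \to c)   [eliminate \to]
≡ \lnot (\lnot c \land \lnot b \land \lnot a) \lor \lnot d \lor \lnot d \lor \lnot (b \to c)   [eliminate \to]
≡ \lnot (\lnot c \land \lnot b \land \lnot a) \lor \lnot d \lor \lnot d \lor \lnot (\lnot b \lor c)   [eliminate \to]
≡ \lnot \lnot c \lor \lnot \lnot b \lor \lnot \lnot a \lor \lnot d \lor \lnot d \lor \lnot (\lnot b \lor c)   [De Morgan]
≡ c \lor \lnot \lnot b \lor \lnot \lnot a \lor \lnot d \lor \lnot d \lor \lnot (\lnot b \lor c)   [double negation]
≡ c \lor b \lor \lnot \lnot a \lor \lnot d \lor \lnot d \lor \lnot (\lnot b \lor c)   [double negation]
≡ c \lor b \lor a \lor \lnot d \lor \lnot d \lor \lnot (\lnot b \lor c)   [double negation]
≡ c \lor b \lor a \lor \lnot d \lor \lnot d \lor (\lnot \lnot b \land \lnot c)   [De Morgan]
≡ c \lor b \lor a \lor \lnot d \lor \lnot d \lor (b \land \lnot c)   [double negation]
≡ (c \lor b \lor a \lor \lnot d \lor \lnot d \lor b) \land (c \lor b \lor a \lor \lnot d \lor \lnot d \lor \lnot c)   [distribute \lor over \land]
≡ c \lor b \lor a \lor \lnot d   [simplify]

c \lor b \lor a \lor \lnot d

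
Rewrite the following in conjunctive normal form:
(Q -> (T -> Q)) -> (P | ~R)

(Q -> (T -> Q)) -> (P | ~R)
≡ ~(Q -> (T -> Q)) | P | ~R   [eliminate ->]
≡ ~(~Q | (T -> Q)) | P | ~R   [eliminate ->]
≡ ~(~Q | ~T | Q) | P | ~R   [eliminate ->]
≡ (~~Q & ~~T & ~Q) | P | ~R   [De Morgan]
≡ (Q & ~~T & ~Q) | P | ~R   [double negation]
≡ (Q & T & ~Q) | P | ~R   [double negation]
≡ (Q | P | ~R) & (T | P | ~R) & (~Q | P | ~R)   [distribute | over &]

(Q | P | ~R) & (T | P | ~R) & (~Q | P | ~R)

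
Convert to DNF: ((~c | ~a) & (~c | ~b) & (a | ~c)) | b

((~c | ~a) & (~c | ~b) & (a | ~c)) | b
= (~c & ~c & a) | (~c & ~c & ~c) | (~c & ~b & a) | (~c & ~b & ~c) | (~a & ~c & a) | (~a & ~c & ~c) | (~a & ~b & a) | (~a & ~b & ~c) | b   [distribute & over |]
= ~c | b   [simplify]

~c | b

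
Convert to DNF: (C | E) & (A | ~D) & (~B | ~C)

(C & A & ~B) | (C & ~D & ~B) | (E & A & ~B) | (E & A & ~C) | (E & ~D & ~B) | (E & ~D & ~C)

(C | E) & (A | ~D) & (~B | ~C)
≡ (C & A & ~B) | (C & A & ~C) | (C & ~D & ~B) | (C & ~D & ~C) | (E & A & ~B) | (E & A & ~C) | (E & ~D & ~B) | (E & ~D & ~C)   — distribute & over |
≡ (C & A & ~B) | (C & ~D & ~B) | (E & A & ~B) | (E & A & ~C) | (E & ~D & ~B) | (E & ~D & ~C)   — simplify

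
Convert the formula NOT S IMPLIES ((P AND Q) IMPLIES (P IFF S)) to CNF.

S OR NOT P OR NOT Q

NOT S IMPLIES ((P AND Q) IMPLIES (P IFF S))
≡ NOT NOT S OR ((P AND Q) IMPLIES (P IFF S))   [eliminate IMPLIES]
≡ NOT NOT S OR NOT (P AND Q) OR (P IFF S)   [eliminate IMPLIES]
≡ NOT NOT S OR NOT (P AND Q) OR ((P IMPLIES S) AND (S IMPLIES P))   [eliminate IFF]
≡ NOT NOT S OR NOT (P AND Q) OR ((NOT P OR S) AND (S IMPLIES P))   [eliminate IMPLIES]
≡ NOT NOT S OR NOT (P AND Q) OR ((NOT P OR S) AND (NOT S OR P))   [eliminate IMPLIES]
≡ S OR NOT (P AND Q) OR ((NOT P OR S) AND (NOT S OR P))   [double negation]
≡ S OR NOT P OR NOT Q OR ((NOT P OR S) AND (NOT S OR P))   [De Morgan]
≡ (S OR NOT P OR NOT Q OR NOT P OR S) AND (S OR NOT P OR NOT Q OR NOT S OR P)   [distribute OR over AND]
≡ S OR NOT P OR NOT Q   [simplify]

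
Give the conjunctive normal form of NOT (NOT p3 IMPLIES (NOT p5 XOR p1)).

NOT (NOT p3 IMPLIES (NOT p5 XOR p1))
⇔ NOT (NOT NOT p3 OR (NOT p5 XOR p1))   [eliminate IMPLIES]
⇔ NOT (NOT NOT p3 OR ((NOT p5 OR p1) AND NOT (NOT p5 AND p1)))   [expand XOR]
⇔ NOT NOT NOT p3 AND NOT ((NOT p5 OR p1) AND NOT (NOT p5 AND p1))   [De Morgan]
⇔ NOT p3 AND NOT ((NOT p5 OR p1) AND NOT (NOT p5 AND p1))   [double negation]
⇔ NOT p3 AND (NOT (NOT p5 OR p1) OR NOT NOT (NOT p5 AND p1))   [De Morgan]
⇔ NOT p3 AND ((NOT NOT p5 AND NOT p1) OR NOT NOT (NOT p5 AND p1))   [De Morgan]
⇔ NOT p3 AND ((p5 AND NOT p1) OR NOT NOT (NOT p5 AND p1))   [double negation]
⇔ NOT p3 AND ((p5 AND NOT p1) OR (NOT p5 AND p1))   [double negation]
⇔ NOT p3 AND (p5 OR NOT p5) AND (p5 OR p1) AND (NOT p1 OR NOT p5) AND (NOT p1 OR p1)   [distribute OR over AND]
⇔ NOT p3 AND (p5 OR p1) AND (NOT p1 OR NOT p5)   [simplify]

NOT p3 AND (p5 OR p1) AND (NOT p1 OR NOT p5)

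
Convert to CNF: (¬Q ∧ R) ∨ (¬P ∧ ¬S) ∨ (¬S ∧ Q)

(¬Q ∨ ¬S) ∧ (R ∨ ¬P ∨ Q) ∧ (R ∨ ¬S)

(¬Q ∧ R) ∨ (¬P ∧ ¬S) ∨ (¬S ∧ Q)
≡ (¬Q ∨ ¬P ∨ ¬S) ∧ (¬Q ∨ ¬P ∨ Q) ∧ (¬Q ∨ ¬S ∨ ¬S) ∧ (¬Q ∨ ¬S ∨ Q) ∧ (R ∨ ¬P ∨ ¬S) ∧ (R ∨ ¬P ∨ Q) ∧ (R ∨ ¬S ∨ ¬S) ∧ (R ∨ ¬S ∨ Q)   (distribute ∨ over ∧)
≡ (¬Q ∨ ¬S) ∧ (R ∨ ¬P ∨ Q) ∧ (R ∨ ¬S)   (simplify)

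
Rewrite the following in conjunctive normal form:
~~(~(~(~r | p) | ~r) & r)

(~r | p) & r

~~(~(~(~r | p) | ~r) & r)
≡ ~(~(~r | p) | ~r) & r   — double negation
≡ ~~(~r | p) & ~~r & r   — De Morgan
≡ (~r | p) & ~~r & r   — double negation
≡ (~r | p) & r & r   — double negation
≡ (~r | p) & r   — simplify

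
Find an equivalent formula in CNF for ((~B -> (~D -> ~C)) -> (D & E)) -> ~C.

(B | D | ~C) & (~D | ~E | ~C)

((~B -> (~D -> ~C)) -> (D & E)) -> ~C
≡ ~((~B -> (~D -> ~C)) -> (D & E)) | ~C   [eliminate ->]
≡ ~(~(~B -> (~D -> ~C)) | (D & E)) | ~C   [eliminate ->]
≡ ~(~(~~B | (~D -> ~C)) | (D & E)) | ~C   [eliminate ->]
≡ ~(~(~~B | ~~D | ~C) | (D & E)) | ~C   [eliminate ->]
≡ (~~(~~B | ~~D | ~C) & ~(D & E)) | ~C   [De Morgan]
≡ ((~~B | ~~D | ~C) & ~(D & E)) | ~C   [double negation]
≡ ((B | ~~D | ~C) & ~(D & E)) | ~C   [double negation]
≡ ((B | D | ~C) & ~(D & E)) | ~C   [double negation]
≡ ((B | D | ~C) & (~D | ~E)) | ~C   [De Morgan]
≡ (B | D | ~C | ~C) & (~D | ~E | ~C)   [distribute | over &]
≡ (B | D | ~C) & (~D | ~E | ~C)   [simplify]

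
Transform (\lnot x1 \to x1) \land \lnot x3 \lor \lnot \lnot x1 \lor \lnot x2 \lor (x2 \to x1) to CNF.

(\lnot x1 \to x1) \land \lnot x3 \lor \lnot \lnot x1 \lor \lnot x2 \lor (x2 \to x1)
⇔ (\lnot \lnot x1 \lor x1) \land \lnot x3 \lor \lnot \lnot x1 \lor \lnot x2 \lor (x2 \to x1)   — eliminate \to
⇔ (\lnot \lnot x1 \lor x1) \land \lnot x3 \lor \lnot \lnot x1 \lor \lnot x2 \lor \lnot x2 \lor x1   — eliminate \to
⇔ (x1 \lor x1) \land \lnot x3 \lor \lnot \lnot x1 \lor \lnot x2 \lor \lnot x2 \lor x1   — double negation
⇔ (x1 \lor x1) \land \lnot x3 \lor x1 \lor \lnot x2 \lor \lnot x2 \lor x1   — double negation
⇔ (x1 \lor x1 \lor x1 \lor \lnot x2 \lor \lnot x2 \lor x1) \land (\lnot x3 \lor x1 \lor \lnot x2 \lor \lnot x2 \lor x1)   — distribute \lor over \land
⇔ x1 \lor \lnot x2   — simplify

x1 \lor \lnot x2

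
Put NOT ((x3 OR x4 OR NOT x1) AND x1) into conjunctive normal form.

(NOT x3 OR NOT x1) AND (NOT x4 OR NOT x1)

NOT ((x3 OR x4 OR NOT x1) AND x1)
= NOT (x3 OR x4 OR NOT x1) OR NOT x1   [De Morgan]
= (NOT x3 AND NOT x4 AND NOT NOT x1) OR NOT x1   [De Morgan]
= (NOT x3 AND NOT x4 AND x1) OR NOT x1   [double negation]
= (NOT x3 OR NOT x1) AND (NOT x4 OR NOT x1) AND (x1 OR NOT x1)   [distribute OR over AND]
= (NOT x3 OR NOT x1) AND (NOT x4 OR NOT x1)   [simplify]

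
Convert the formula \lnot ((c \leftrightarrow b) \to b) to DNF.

\lnot ((c \leftrightarrow b) \to b)
⇔ \lnot (\lnot (c \leftrightarrow b) \lor b)   [eliminate \to]
⇔ \lnot (\lnot ((c \to b) \land (b \to c)) \lor b)   [eliminate \leftrightarrow]
⇔ \lnot (\lnot ((\lnot c \lor b) \land (b \to c)) \lor b)   [eliminate \to]
⇔ \lnot (\lnot ((\lnot c \lor b) \land (\lnot b \lor c)) \lor b)   [eliminate \to]
⇔ \lnot \lnot ((\lnot c \lor b) \land (\lnot b \lor c)) \land \lnot b   [De Morgan]
⇔ (\lnot c \lor b) \land (\lnot b \lor c) \land \lnot b   [double negation]
⇔ (\lnot c \land \lnot b \land \lnot b) \lor (\lnot c \land c \land \lnot b) \lor (b \land \lnot b \land \lnot b) \lor (b \land c \land \lnot b)   [distribute \land over \lor]
⇔ \lnot c \land \lnot b   [simplify]

\lnot c \land \lnot b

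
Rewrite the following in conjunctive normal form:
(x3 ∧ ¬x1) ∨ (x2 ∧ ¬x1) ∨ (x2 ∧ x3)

(x3 ∨ x2) ∧ (x3 ∨ ¬x1) ∧ (¬x1 ∨ x2)

(x3 ∧ ¬x1) ∨ (x2 ∧ ¬x1) ∨ (x2 ∧ x3)
≡ (x3 ∨ x2 ∨ x2) ∧ (x3 ∨ x2 ∨ x3) ∧ (x3 ∨ ¬x1 ∨ x2) ∧ (x3 ∨ ¬x1 ∨ x3) ∧ (¬x1 ∨ x2 ∨ x2) ∧ (¬x1 ∨ x2 ∨ x3) ∧ (¬x1 ∨ ¬x1 ∨ x2) ∧ (¬x1 ∨ ¬x1 ∨ x3)   [distribute ∨ over ∧]
≡ (x3 ∨ x2) ∧ (x3 ∨ ¬x1) ∧ (¬x1 ∨ x2)   [simplify]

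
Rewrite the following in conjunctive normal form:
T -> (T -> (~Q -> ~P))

~T | Q | ~P

T -> (T -> (~Q -> ~P))
⇔ ~T | (T -> (~Q -> ~P))   [eliminate ->]
⇔ ~T | ~T | (~Q -> ~P)   [eliminate ->]
⇔ ~T | ~T | ~~Q | ~P   [eliminate ->]
⇔ ~T | ~T | Q | ~P   [double negation]
⇔ ~T | Q | ~P   [simplify]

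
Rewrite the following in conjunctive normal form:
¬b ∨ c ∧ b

¬b ∨ c

¬b ∨ c ∧ b
≡ (¬b ∨ c) ∧ (¬b ∨ b)   — distribute ∨ over ∧
≡ ¬b ∨ c   — simplify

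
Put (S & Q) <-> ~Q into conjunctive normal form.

(S & Q) <-> ~Q
= ((S & Q) -> ~Q) & (~Q -> (S & Q))   [eliminate <->]
= (~(S & Q) | ~Q) & (~Q -> (S & Q))   [eliminate ->]
= (~(S & Q) | ~Q) & (~~Q | (S & Q))   [eliminate ->]
= (~S | ~Q | ~Q) & (~~Q | (S & Q))   [De Morgan]
= (~S | ~Q | ~Q) & (Q | (S & Q))   [double negation]
= (~S | ~Q | ~Q) & (Q | S) & (Q | Q)   [distribute | over &]
= (~S | ~Q) & Q   [simplify]

(~S | ~Q) & Q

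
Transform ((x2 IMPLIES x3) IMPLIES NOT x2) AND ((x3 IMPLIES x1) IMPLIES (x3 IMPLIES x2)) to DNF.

(x2 AND NOT x3) OR (NOT x2 AND x3 AND NOT x1) OR (NOT x2 AND NOT x3)

((x2 IMPLIES x3) IMPLIES NOT x2) AND ((x3 IMPLIES x1) IMPLIES (x3 IMPLIES x2))
≡ (NOT (x2 IMPLIES x3) OR NOT x2) AND ((x3 IMPLIES x1) IMPLIES (x3 IMPLIES x2))   (eliminate IMPLIES)
≡ (NOT (NOT x2 OR x3) OR NOT x2) AND ((x3 IMPLIES x1) IMPLIES (x3 IMPLIES x2))   (eliminate IMPLIES)
≡ (NOT (NOT x2 OR x3) OR NOT x2) AND (NOT (x3 IMPLIES x1) OR (x3 IMPLIES x2))   (eliminate IMPLIES)
≡ (NOT (NOT x2 OR x3) OR NOT x2) AND (NOT (NOT x3 OR x1) OR (x3 IMPLIES x2))   (eliminate IMPLIES)
≡ (NOT (NOT x2 OR x3) OR NOT x2) AND (NOT (NOT x3 OR x1) OR NOT x3 OR x2)   (eliminate IMPLIES)
≡ ((NOT NOT x2 AND NOT x3) OR NOT x2) AND (NOT (NOT x3 OR x1) OR NOT x3 OR x2)   (De Morgan)
≡ ((x2 AND NOT x3) OR NOT x2) AND (NOT (NOT x3 OR x1) OR NOT x3 OR x2)   (double negation)
≡ ((x2 AND NOT x3) OR NOT x2) AND ((NOT NOT x3 AND NOT x1) OR NOT x3 OR x2)   (De Morgan)
≡ ((x2 AND NOT x3) OR NOT x2) AND ((x3 AND NOT x1) OR NOT x3 OR x2)   (double negation)
≡ (x2 AND NOT x3 AND x3 AND NOT x1) OR (x2 AND NOT x3 AND NOT x3) OR (x2 AND NOT x3 AND x2) OR (NOT x2 AND x3 AND NOT x1) OR (NOT x2 AND NOT x3) OR (NOT x2 AND x2)   (distribute AND over OR)
≡ (x2 AND NOT x3) OR (NOT x2 AND x3 AND NOT x1) OR (NOT x2 AND NOT x3)   (simplify)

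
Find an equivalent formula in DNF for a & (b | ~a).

a & (b | ~a)
= (a & b) | (a & ~a)
= a & b

a & b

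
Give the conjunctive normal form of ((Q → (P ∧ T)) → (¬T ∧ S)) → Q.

((Q → (P ∧ T)) → (¬T ∧ S)) → Q
≡ ¬((Q → (P ∧ T)) → (¬T ∧ S)) ∨ Q   [eliminate →]
≡ ¬(¬(Q → (P ∧ T)) ∨ (¬T ∧ S)) ∨ Q   [eliminate →]
≡ ¬(¬(¬Q ∨ (P ∧ T)) ∨ (¬T ∧ S)) ∨ Q   [eliminate →]
≡ (¬¬(¬Q ∨ (P ∧ T)) ∧ ¬(¬T ∧ S)) ∨ Q   [De Morgan]
≡ ((¬Q ∨ (P ∧ T)) ∧ ¬(¬T ∧ S)) ∨ Q   [double negation]
≡ ((¬Q ∨ (P ∧ T)) ∧ (¬¬T ∨ ¬S)) ∨ Q   [De Morgan]
≡ ((¬Q ∨ (P ∧ T)) ∧ (T ∨ ¬S)) ∨ Q   [double negation]
≡ (¬Q ∨ P ∨ Q) ∧ (¬Q ∨ T ∨ Q) ∧ (T ∨ ¬S ∨ Q)   [distribute ∨ over ∧]
≡ T ∨ ¬S ∨ Q   [simplify]

T ∨ ¬S ∨ Q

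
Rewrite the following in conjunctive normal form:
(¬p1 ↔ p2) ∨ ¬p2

(¬p1 ↔ p2) ∨ ¬p2
⇔ ((¬p1 → p2) ∧ (p2 → ¬p1)) ∨ ¬p2   [eliminate ↔]
⇔ ((¬¬p1 ∨ p2) ∧ (p2 → ¬p1)) ∨ ¬p2   [eliminate →]
⇔ ((¬¬p1 ∨ p2) ∧ (¬p2 ∨ ¬p1)) ∨ ¬p2   [eliminate →]
⇔ ((p1 ∨ p2) ∧ (¬p2 ∨ ¬p1)) ∨ ¬p2   [double negation]
⇔ (p1 ∨ p2 ∨ ¬p2) ∧ (¬p2 ∨ ¬p1 ∨ ¬p2)   [distribute ∨ over ∧]
⇔ ¬p2 ∨ ¬p1   [simplify]

¬p2 ∨ ¬p1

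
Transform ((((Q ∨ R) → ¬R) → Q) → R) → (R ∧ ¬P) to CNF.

((((Q ∨ R) → ¬R) → Q) → R) → (R ∧ ¬P)
⇔ ¬((((Q ∨ R) → ¬R) → Q) → R) ∨ (R ∧ ¬P)
⇔ ¬(¬(((Q ∨ R) → ¬R) → Q) ∨ R) ∨ (R ∧ ¬P)
⇔ ¬(¬(¬((Q ∨ R) → ¬R) ∨ Q) ∨ R) ∨ (R ∧ ¬P)
⇔ ¬(¬(¬(¬(Q ∨ R) ∨ ¬R) ∨ Q) ∨ R) ∨ (R ∧ ¬P)
⇔ (¬¬(¬(¬(Q ∨ R) ∨ ¬R) ∨ Q) ∧ ¬R) ∨ (R ∧ ¬P)
⇔ ((¬(¬(Q ∨ R) ∨ ¬R) ∨ Q) ∧ ¬R) ∨ (R ∧ ¬P)
⇔ (((¬¬(Q ∨ R) ∧ ¬¬R) ∨ Q) ∧ ¬R) ∨ (R ∧ ¬P)
⇔ ((((Q ∨ R) ∧ ¬¬R) ∨ Q) ∧ ¬R) ∨ (R ∧ ¬P)
⇔ ((((Q ∨ R) ∧ R) ∨ Q) ∧ ¬R) ∨ (R ∧ ¬P)
⇔ (Q ∨ R ∨ Q ∨ R) ∧ (Q ∨ R ∨ Q ∨ ¬P) ∧ (R ∨ Q ∨ R) ∧ (R ∨ Q ∨ ¬P) ∧ (¬R ∨ R) ∧ (¬R ∨ ¬P)
⇔ (Q ∨ R) ∧ (¬R ∨ ¬P)

(Q ∨ R) ∧ (¬R ∨ ¬P)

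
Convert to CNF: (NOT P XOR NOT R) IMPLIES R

(NOT P XOR NOT R) IMPLIES R
≡ NOT (NOT P XOR NOT R) OR R   — eliminate IMPLIES
≡ NOT ((NOT P OR NOT R) AND NOT (NOT P AND NOT R)) OR R   — expand XOR
≡ NOT (NOT P OR NOT R) OR NOT NOT (NOT P AND NOT R) OR R   — De Morgan
≡ (NOT NOT P AND NOT NOT R) OR NOT NOT (NOT P AND NOT R) OR R   — De Morgan
≡ (P AND NOT NOT R) OR NOT NOT (NOT P AND NOT R) OR R   — double negation
≡ (P AND R) OR NOT NOT (NOT P AND NOT R) OR R   — double negation
≡ (P AND R) OR (NOT P AND NOT R) OR R   — double negation
≡ (P OR NOT P OR R) AND (P OR NOT R OR R) AND (R OR NOT P OR R) AND (R OR NOT R OR R)   — distribute OR over AND
≡ R OR NOT P   — simplify

R OR NOT P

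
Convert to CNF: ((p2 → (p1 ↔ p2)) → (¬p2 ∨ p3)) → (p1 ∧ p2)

((p2 → (p1 ↔ p2)) → (¬p2 ∨ p3)) → (p1 ∧ p2)
≡ ¬((p2 → (p1 ↔ p2)) → (¬p2 ∨ p3)) ∨ (p1 ∧ p2)   — eliminate →
≡ ¬(¬(p2 → (p1 ↔ p2)) ∨ ¬p2 ∨ p3) ∨ (p1 ∧ p2)   — eliminate →
≡ ¬(¬(¬p2 ∨ (p1 ↔ p2)) ∨ ¬p2 ∨ p3) ∨ (p1 ∧ p2)   — eliminate →
≡ ¬(¬(¬p2 ∨ ((p1 → p2) ∧ (p2 → p1))) ∨ ¬p2 ∨ p3) ∨ (p1 ∧ p2)   — eliminate ↔
≡ ¬(¬(¬p2 ∨ ((¬p1 ∨ p2) ∧ (p2 → p1))) ∨ ¬p2 ∨ p3) ∨ (p1 ∧ p2)   — eliminate →
≡ ¬(¬(¬p2 ∨ ((¬p1 ∨ p2) ∧ (¬p2 ∨ p1))) ∨ ¬p2 ∨ p3) ∨ (p1 ∧ p2)   — eliminate →
≡ (¬¬(¬p2 ∨ ((¬p1 ∨ p2) ∧ (¬p2 ∨ p1))) ∧ ¬¬p2 ∧ ¬p3) ∨ (p1 ∧ p2)   — De Morgan
≡ ((¬p2 ∨ ((¬p1 ∨ p2) ∧ (¬p2 ∨ p1))) ∧ ¬¬p2 ∧ ¬p3) ∨ (p1 ∧ p2)   — double negation
≡ ((¬p2 ∨ ((¬p1 ∨ p2) ∧ (¬p2 ∨ p1))) ∧ p2 ∧ ¬p3) ∨ (p1 ∧ p2)   — double negation
≡ (¬p2 ∨ ¬p1 ∨ p2 ∨ p1) ∧ (¬p2 ∨ ¬p1 ∨ p2 ∨ p2) ∧ (¬p2 ∨ ¬p2 ∨ p1 ∨ p1) ∧ (¬p2 ∨ ¬p2 ∨ p1 ∨ p2) ∧ (p2 ∨ p1) ∧ (p2 ∨ p2) ∧ (¬p3 ∨ p1) ∧ (¬p3 ∨ p2)   — distribute ∨ over ∧
≡ (¬p2 ∨ p1) ∧ p2 ∧ (¬p3 ∨ p1)   — simplify

(¬p2 ∨ p1) ∧ p2 ∧ (¬p3 ∨ p1)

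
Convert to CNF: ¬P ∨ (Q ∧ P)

¬P ∨ Q

¬P ∨ (Q ∧ P)
≡ (¬P ∨ Q) ∧ (¬P ∨ P)   [distribute ∨ over ∧]
≡ ¬P ∨ Q   [simplify]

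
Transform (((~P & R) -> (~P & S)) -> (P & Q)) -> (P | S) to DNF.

(~R & ~P) | (~R & ~Q) | P | S

(((~P & R) -> (~P & S)) -> (P & Q)) -> (P | S)
⇔ ~(((~P & R) -> (~P & S)) -> (P & Q)) | P | S   [eliminate ->]
⇔ ~(~((~P & R) -> (~P & S)) | (P & Q)) | P | S   [eliminate ->]
⇔ ~(~(~(~P & R) | (~P & S)) | (P & Q)) | P | S   [eliminate ->]
⇔ (~~(~(~P & R) | (~P & S)) & ~(P & Q)) | P | S   [De Morgan]
⇔ ((~(~P & R) | (~P & S)) & ~(P & Q)) | P | S   [double negation]
⇔ ((~~P | ~R | (~P & S)) & ~(P & Q)) | P | S   [De Morgan]
⇔ ((P | ~R | (~P & S)) & ~(P & Q)) | P | S   [double negation]
⇔ ((P | ~R | (~P & S)) & (~P | ~Q)) | P | S   [De Morgan]
⇔ (P & ~P) | (P & ~Q) | (~R & ~P) | (~R & ~Q) | (~P & S & ~P) | (~P & S & ~Q) | P | S   [distribute & over |]
⇔ (~R & ~P) | (~R & ~Q) | P | S   [simplify]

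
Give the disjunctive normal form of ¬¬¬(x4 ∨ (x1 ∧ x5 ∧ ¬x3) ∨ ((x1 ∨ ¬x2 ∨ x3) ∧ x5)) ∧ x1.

¬¬¬(x4 ∨ (x1 ∧ x5 ∧ ¬x3) ∨ ((x1 ∨ ¬x2 ∨ x3) ∧ x5)) ∧ x1
= ¬(x4 ∨ (x1 ∧ x5 ∧ ¬x3) ∨ ((x1 ∨ ¬x2 ∨ x3) ∧ x5)) ∧ x1   (double negation)
= ¬x4 ∧ ¬(x1 ∧ x5 ∧ ¬x3) ∧ ¬((x1 ∨ ¬x2 ∨ x3) ∧ x5) ∧ x1   (De Morgan)
= ¬x4 ∧ (¬x1 ∨ ¬x5 ∨ ¬¬x3) ∧ ¬((x1 ∨ ¬x2 ∨ x3) ∧ x5) ∧ x1   (De Morgan)
= ¬x4 ∧ (¬x1 ∨ ¬x5 ∨ x3) ∧ ¬((x1 ∨ ¬x2 ∨ x3) ∧ x5) ∧ x1   (double negation)
= ¬x4 ∧ (¬x1 ∨ ¬x5 ∨ x3) ∧ (¬(x1 ∨ ¬x2 ∨ x3) ∨ ¬x5) ∧ x1   (De Morgan)
= ¬x4 ∧ (¬x1 ∨ ¬x5 ∨ x3) ∧ ((¬x1 ∧ ¬¬x2 ∧ ¬x3) ∨ ¬x5) ∧ x1   (De Morgan)
= ¬x4 ∧ (¬x1 ∨ ¬x5 ∨ x3) ∧ ((¬x1 ∧ x2 ∧ ¬x3) ∨ ¬x5) ∧ x1   (double negation)
= (¬x4 ∧ ¬x1 ∧ ¬x1 ∧ x2 ∧ ¬x3 ∧ x1) ∨ (¬x4 ∧ ¬x1 ∧ ¬x5 ∧ x1) ∨ (¬x4 ∧ ¬x5 ∧ ¬x1 ∧ x2 ∧ ¬x3 ∧ x1) ∨ (¬x4 ∧ ¬x5 ∧ ¬x5 ∧ x1) ∨ (¬x4 ∧ x3 ∧ ¬x1 ∧ x2 ∧ ¬x3 ∧ x1) ∨ (¬x4 ∧ x3 ∧ ¬x5 ∧ x1)   (distribute ∧ over ∨)
= ¬x4 ∧ ¬x5 ∧ x1   (simplify)

¬x4 ∧ ¬x5 ∧ x1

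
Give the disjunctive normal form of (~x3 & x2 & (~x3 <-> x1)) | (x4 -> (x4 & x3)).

(~x3 & x2 & x1) | ~x4 | (x4 & x3)

(~x3 & x2 & (~x3 <-> x1)) | (x4 -> (x4 & x3))
≡ (~x3 & x2 & (~x3 -> x1) & (x1 -> ~x3)) | (x4 -> (x4 & x3))   [eliminate <->]
≡ (~x3 & x2 & (~~x3 | x1) & (x1 -> ~x3)) | (x4 -> (x4 & x3))   [eliminate ->]
≡ (~x3 & x2 & (~~x3 | x1) & (~x1 | ~x3)) | (x4 -> (x4 & x3))   [eliminate ->]
≡ (~x3 & x2 & (~~x3 | x1) & (~x1 | ~x3)) | ~x4 | (x4 & x3)   [eliminate ->]
≡ (~x3 & x2 & (x3 | x1) & (~x1 | ~x3)) | ~x4 | (x4 & x3)   [double negation]
≡ (~x3 & x2 & x3 & ~x1) | (~x3 & x2 & x3 & ~x3) | (~x3 & x2 & x1 & ~x1) | (~x3 & x2 & x1 & ~x3) | ~x4 | (x4 & x3)   [distribute & over |]
≡ (~x3 & x2 & x1) | ~x4 | (x4 & x3)   [simplify]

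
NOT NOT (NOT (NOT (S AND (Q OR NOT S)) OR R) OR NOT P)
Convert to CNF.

NOT NOT (NOT (NOT (S AND (Q OR NOT S)) OR R) OR NOT P)
⇔ NOT (NOT (S AND (Q OR NOT S)) OR R) OR NOT P   (double negation)
⇔ (NOT NOT (S AND (Q OR NOT S)) AND NOT R) OR NOT P   (De Morgan)
⇔ (S AND (Q OR NOT S) AND NOT R) OR NOT P   (double negation)
⇔ (S OR NOT P) AND (Q OR NOT S OR NOT P) AND (NOT R OR NOT P)   (distribute OR over AND)

(S OR NOT P) AND (Q OR NOT S OR NOT P) AND (NOT R OR NOT P)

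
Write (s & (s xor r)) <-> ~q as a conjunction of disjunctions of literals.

(s & (s xor r)) <-> ~q
≡ ((s & (s xor r)) -> ~q) & (~q -> (s & (s xor r)))
≡ (~(s & (s xor r)) | ~q) & (~q -> (s & (s xor r)))
≡ (~(s & (s | r) & ~(s & r)) | ~q) & (~q -> (s & (s xor r)))
≡ (~(s & (s | r) & ~(s & r)) | ~q) & (~~q | (s & (s xor r)))
≡ (~(s & (s | r) & ~(s & r)) | ~q) & (~~q | (s & (s | r) & ~(s & r)))
≡ (~s | ~(s | r) | ~~(s & r) | ~q) & (~~q | (s & (s | r) & ~(s & r)))
≡ (~s | (~s & ~r) | ~~(s & r) | ~q) & (~~q | (s & (s | r) & ~(s & r)))
≡ (~s | (~s & ~r) | (s & r) | ~q) & (~~q | (s & (s | r) & ~(s & r)))
≡ (~s | (~s & ~r) | (s & r) | ~q) & (q | (s & (s | r) & ~(s & r)))
≡ (~s | (~s & ~r) | (s & r) | ~q) & (q | (s & (s | r) & (~s | ~r)))
≡ (~s | ~s | s | ~q) & (~s | ~s | r | ~q) & (~s | ~r | s | ~q) & (~s | ~r | r | ~q) & (q | s) & (q | s | r) & (q | ~s | ~r)
≡ (~s | r | ~q) & (q | s) & (q | ~s | ~r)

(~s | r | ~q) & (q | s) & (q | ~s | ~r)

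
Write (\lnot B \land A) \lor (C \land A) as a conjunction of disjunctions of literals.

(\lnot B \lor C) \land A

(\lnot B \land A) \lor (C \land A)
= (\lnot B \lor C) \land (\lnot B \lor A) \land (A \lor C) \land (A \lor A)   — distribute \lor over \land
= (\lnot B \lor C) \land A   — simplify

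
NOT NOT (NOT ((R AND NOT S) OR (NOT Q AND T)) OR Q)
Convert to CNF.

(NOT R OR S OR Q) AND (Q OR NOT T)

NOT NOT (NOT ((R AND NOT S) OR (NOT Q AND T)) OR Q)
⇔ NOT ((R AND NOT S) OR (NOT Q AND T)) OR Q   (double negation)
⇔ (NOT (R AND NOT S) AND NOT (NOT Q AND T)) OR Q   (De Morgan)
⇔ ((NOT R OR NOT NOT S) AND NOT (NOT Q AND T)) OR Q   (De Morgan)
⇔ ((NOT R OR S) AND NOT (NOT Q AND T)) OR Q   (double negation)
⇔ ((NOT R OR S) AND (NOT NOT Q OR NOT T)) OR Q   (De Morgan)
⇔ ((NOT R OR S) AND (Q OR NOT T)) OR Q   (double negation)
⇔ (NOT R OR S OR Q) AND (Q OR NOT T OR Q)   (distribute OR over AND)
⇔ (NOT R OR S OR Q) AND (Q OR NOT T)   (simplify)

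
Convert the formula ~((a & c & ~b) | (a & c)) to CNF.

~((a & c & ~b) | (a & c))
≡ ~(a & c & ~b) & ~(a & c)
≡ (~a | ~c | ~~b) & ~(a & c)
≡ (~a | ~c | b) & ~(a & c)
≡ (~a | ~c | b) & (~a | ~c)
≡ ~a | ~c

~a | ~c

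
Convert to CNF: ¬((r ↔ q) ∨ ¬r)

¬((r ↔ q) ∨ ¬r)
≡ ¬(((r → q) ∧ (q → r)) ∨ ¬r)   (eliminate ↔)
≡ ¬(((¬r ∨ q) ∧ (q → r)) ∨ ¬r)   (eliminate →)
≡ ¬(((¬r ∨ q) ∧ (¬q ∨ r)) ∨ ¬r)   (eliminate →)
≡ ¬((¬r ∨ q) ∧ (¬q ∨ r)) ∧ ¬¬r   (De Morgan)
≡ (¬(¬r ∨ q) ∨ ¬(¬q ∨ r)) ∧ ¬¬r   (De Morgan)
≡ ((¬¬r ∧ ¬q) ∨ ¬(¬q ∨ r)) ∧ ¬¬r   (De Morgan)
≡ ((r ∧ ¬q) ∨ ¬(¬q ∨ r)) ∧ ¬¬r   (double negation)
≡ ((r ∧ ¬q) ∨ (¬¬q ∧ ¬r)) ∧ ¬¬r   (De Morgan)
≡ ((r ∧ ¬q) ∨ (q ∧ ¬r)) ∧ ¬¬r   (double negation)
≡ ((r ∧ ¬q) ∨ (q ∧ ¬r)) ∧ r   (double negation)
≡ (r ∨ q) ∧ (r ∨ ¬r) ∧ (¬q ∨ q) ∧ (¬q ∨ ¬r) ∧ r   (distribute ∨ over ∧)
≡ (¬q ∨ ¬r) ∧ r   (simplify)

(¬q ∨ ¬r) ∧ r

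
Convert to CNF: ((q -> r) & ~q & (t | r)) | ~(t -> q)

~q & (t | r)

((q -> r) & ~q & (t | r)) | ~(t -> q)
≡ ((~q | r) & ~q & (t | r)) | ~(t -> q)   [eliminate ->]
≡ ((~q | r) & ~q & (t | r)) | ~(~t | q)   [eliminate ->]
≡ ((~q | r) & ~q & (t | r)) | (~~t & ~q)   [De Morgan]
≡ ((~q | r) & ~q & (t | r)) | (t & ~q)   [double negation]
≡ (~q | r | t) & (~q | r | ~q) & (~q | t) & (~q | ~q) & (t | r | t) & (t | r | ~q)   [distribute | over &]
≡ ~q & (t | r)   [simplify]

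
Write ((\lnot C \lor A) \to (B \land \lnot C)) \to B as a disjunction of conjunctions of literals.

(\lnot C \land \lnot B) \lor (A \land \lnot B) \lor (A \land C) \lor B

((\lnot C \lor A) \to (B \land \lnot C)) \to B
≡ \lnot ((\lnot C \lor A) \to (B \land \lnot C)) \lor B   [eliminate \to]
≡ \lnot (\lnot (\lnot C \lor A) \lor (B \land \lnot C)) \lor B   [eliminate \to]
≡ (\lnot \lnot (\lnot C \lor A) \land \lnot (B \land \lnot C)) \lor B   [De Morgan]
≡ ((\lnot C \lor A) \land \lnot (B \land \lnot C)) \lor B   [double negation]
≡ ((\lnot C \lor A) \land (\lnot B \lor \lnot \lnot C)) \lor B   [De Morgan]
≡ ((\lnot C \lor A) \land (\lnot B \lor C)) \lor B   [double negation]
≡ (\lnot C \land \lnot B) \lor (\lnot C \land C) \lor (A \land \lnot B) \lor (A \land C) \lor B   [distribute \land over \lor]
≡ (\lnot C \land \lnot B) \lor (A \land \lnot B) \lor (A \land C) \lor B   [simplify]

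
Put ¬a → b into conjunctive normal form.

¬a → b
⇔ ¬¬a ∨ b   [eliminate →]
⇔ a ∨ b   [double negation]

a ∨ b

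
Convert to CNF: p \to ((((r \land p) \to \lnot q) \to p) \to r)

p \to ((((r \land p) \to \lnot q) \to p) \to r)
= \lnot p \lor ((((r \land p) \to \lnot q) \to p) \to r)
= \lnot p \lor \lnot (((r \land p) \to \lnot q) \to p) \lor r
= \lnot p \lor \lnot (\lnot ((r \land p) \to \lnot q) \lor p) \lor r
= \lnot p \lor \lnot (\lnot (\lnot (r \land p) \lor \lnot q) \lor p) \lor r
= \lnot p \lor (\lnot \lnot (\lnot (r \land p) \lor \lnot q) \land \lnot p) \lor r
= \lnot p \lor ((\lnot (r \land p) \lor \lnot q) \land \lnot p) \lor r
= \lnot p \lor ((\lnot r \lor \lnot p \lor \lnot q) \land \lnot p) \lor r
= (\lnot p \lor \lnot r \lor \lnot p \lor \lnot q \lor r) \land (\lnot p \lor \lnot p \lor r)
= \lnot p \lor r

\lnot p \lor r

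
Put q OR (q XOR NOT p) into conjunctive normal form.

q OR (q XOR NOT p)
≡ q OR ((q OR NOT p) AND NOT (q AND NOT p))   — expand XOR
≡ q OR ((q OR NOT p) AND (NOT q OR NOT NOT p))   — De Morgan
≡ q OR ((q OR NOT p) AND (NOT q OR p))   — double negation
≡ (q OR q OR NOT p) AND (q OR NOT q OR p)   — distribute OR over AND
≡ q OR NOT p   — simplify

q OR NOT p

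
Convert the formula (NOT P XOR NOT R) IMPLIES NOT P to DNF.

(P AND R) OR NOT P

(NOT P XOR NOT R) IMPLIES NOT P
= NOT (NOT P XOR NOT R) OR NOT P   — eliminate IMPLIES
= NOT ((NOT P AND NOT NOT R) OR (NOT NOT P AND NOT R)) OR NOT P   — expand XOR
= (NOT (NOT P AND NOT NOT R) AND NOT (NOT NOT P AND NOT R)) OR NOT P   — De Morgan
= ((NOT NOT P OR NOT NOT NOT R) AND NOT (NOT NOT P AND NOT R)) OR NOT P   — De Morgan
= ((P OR NOT NOT NOT R) AND NOT (NOT NOT P AND NOT R)) OR NOT P   — double negation
= ((P OR NOT R) AND NOT (NOT NOT P AND NOT R)) OR NOT P   — double negation
= ((P OR NOT R) AND (NOT NOT NOT P OR NOT NOT R)) OR NOT P   — De Morgan
= ((P OR NOT R) AND (NOT P OR NOT NOT R)) OR NOT P   — double negation
= ((P OR NOT R) AND (NOT P OR R)) OR NOT P   — double negation
= (P AND NOT P) OR (P AND R) OR (NOT R AND NOT P) OR (NOT R AND R) OR NOT P   — distribute AND over OR
= (P AND R) OR NOT P   — simplify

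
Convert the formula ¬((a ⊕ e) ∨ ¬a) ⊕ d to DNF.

¬((a ⊕ e) ∨ ¬a) ⊕ d
= (¬((a ⊕ e) ∨ ¬a) ∧ ¬d) ∨ (¬¬((a ⊕ e) ∨ ¬a) ∧ d)   [expand ⊕]
= (¬((a ∧ ¬e) ∨ (¬a ∧ e) ∨ ¬a) ∧ ¬d) ∨ (¬¬((a ⊕ e) ∨ ¬a) ∧ d)   [expand ⊕]
= (¬((a ∧ ¬e) ∨ (¬a ∧ e) ∨ ¬a) ∧ ¬d) ∨ (¬¬((a ∧ ¬e) ∨ (¬a ∧ e) ∨ ¬a) ∧ d)   [expand ⊕]
= (¬(a ∧ ¬e) ∧ ¬(¬a ∧ e) ∧ ¬¬a ∧ ¬d) ∨ (¬¬((a ∧ ¬e) ∨ (¬a ∧ e) ∨ ¬a) ∧ d)   [De Morgan]
= ((¬a ∨ ¬¬e) ∧ ¬(¬a ∧ e) ∧ ¬¬a ∧ ¬d) ∨ (¬¬((a ∧ ¬e) ∨ (¬a ∧ e) ∨ ¬a) ∧ d)   [De Morgan]
= ((¬a ∨ e) ∧ ¬(¬a ∧ e) ∧ ¬¬a ∧ ¬d) ∨ (¬¬((a ∧ ¬e) ∨ (¬a ∧ e) ∨ ¬a) ∧ d)   [double negation]
= ((¬a ∨ e) ∧ (¬¬a ∨ ¬e) ∧ ¬¬a ∧ ¬d) ∨ (¬¬((a ∧ ¬e) ∨ (¬a ∧ e) ∨ ¬a) ∧ d)   [De Morgan]
= ((¬a ∨ e) ∧ (a ∨ ¬e) ∧ ¬¬a ∧ ¬d) ∨ (¬¬((a ∧ ¬e) ∨ (¬a ∧ e) ∨ ¬a) ∧ d)   [double negation]
= ((¬a ∨ e) ∧ (a ∨ ¬e) ∧ a ∧ ¬d) ∨ (¬¬((a ∧ ¬e) ∨ (¬a ∧ e) ∨ ¬a) ∧ d)   [double negation]
= ((¬a ∨ e) ∧ (a ∨ ¬e) ∧ a ∧ ¬d) ∨ (((a ∧ ¬e) ∨ (¬a ∧ e) ∨ ¬a) ∧ d)   [double negation]
= (¬a ∧ a ∧ a ∧ ¬d) ∨ (¬a ∧ ¬e ∧ a ∧ ¬d) ∨ (e ∧ a ∧ a ∧ ¬d) ∨ (e ∧ ¬e ∧ a ∧ ¬d) ∨ (a ∧ ¬e ∧ d) ∨ (¬a ∧ e ∧ d) ∨ (¬a ∧ d)   [distribute ∧ over ∨]
= (e ∧ a ∧ ¬d) ∨ (a ∧ ¬e ∧ d) ∨ (¬a ∧ d)   [simplify]

(e ∧ a ∧ ¬d) ∨ (a ∧ ¬e ∧ d) ∨ (¬a ∧ d)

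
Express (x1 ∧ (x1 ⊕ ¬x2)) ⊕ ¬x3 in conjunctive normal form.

(x1 ∨ ¬x3) ∧ (¬x1 ∨ x2 ∨ ¬x3) ∧ (¬x1 ∨ ¬x2 ∨ x3)

(x1 ∧ (x1 ⊕ ¬x2)) ⊕ ¬x3
= ((x1 ∧ (x1 ⊕ ¬x2)) ∨ ¬x3) ∧ ¬(x1 ∧ (x1 ⊕ ¬x2) ∧ ¬x3)
= ((x1 ∧ (x1 ∨ ¬x2) ∧ ¬(x1 ∧ ¬x2)) ∨ ¬x3) ∧ ¬(x1 ∧ (x1 ⊕ ¬x2) ∧ ¬x3)
= ((x1 ∧ (x1 ∨ ¬x2) ∧ ¬(x1 ∧ ¬x2)) ∨ ¬x3) ∧ ¬(x1 ∧ (x1 ∨ ¬x2) ∧ ¬(x1 ∧ ¬x2) ∧ ¬x3)
= ((x1 ∧ (x1 ∨ ¬x2) ∧ (¬x1 ∨ ¬¬x2)) ∨ ¬x3) ∧ ¬(x1 ∧ (x1 ∨ ¬x2) ∧ ¬(x1 ∧ ¬x2) ∧ ¬x3)
= ((x1 ∧ (x1 ∨ ¬x2) ∧ (¬x1 ∨ x2)) ∨ ¬x3) ∧ ¬(x1 ∧ (x1 ∨ ¬x2) ∧ ¬(x1 ∧ ¬x2) ∧ ¬x3)
= ((x1 ∧ (x1 ∨ ¬x2) ∧ (¬x1 ∨ x2)) ∨ ¬x3) ∧ (¬x1 ∨ ¬(x1 ∨ ¬x2) ∨ ¬¬(x1 ∧ ¬x2) ∨ ¬¬x3)
= ((x1 ∧ (x1 ∨ ¬x2) ∧ (¬x1 ∨ x2)) ∨ ¬x3) ∧ (¬x1 ∨ (¬x1 ∧ ¬¬x2) ∨ ¬¬(x1 ∧ ¬x2) ∨ ¬¬x3)
= ((x1 ∧ (x1 ∨ ¬x2) ∧ (¬x1 ∨ x2)) ∨ ¬x3) ∧ (¬x1 ∨ (¬x1 ∧ x2) ∨ ¬¬(x1 ∧ ¬x2) ∨ ¬¬x3)
= ((x1 ∧ (x1 ∨ ¬x2) ∧ (¬x1 ∨ x2)) ∨ ¬x3) ∧ (¬x1 ∨ (¬x1 ∧ x2) ∨ (x1 ∧ ¬x2) ∨ ¬¬x3)
= ((x1 ∧ (x1 ∨ ¬x2) ∧ (¬x1 ∨ x2)) ∨ ¬x3) ∧ (¬x1 ∨ (¬x1 ∧ x2) ∨ (x1 ∧ ¬x2) ∨ x3)
= (x1 ∨ ¬x3) ∧ (x1 ∨ ¬x2 ∨ ¬x3) ∧ (¬x1 ∨ x2 ∨ ¬x3) ∧ (¬x1 ∨ ¬x1 ∨ x1 ∨ x3) ∧ (¬x1 ∨ ¬x1 ∨ ¬x2 ∨ x3) ∧ (¬x1 ∨ x2 ∨ x1 ∨ x3) ∧ (¬x1 ∨ x2 ∨ ¬x2 ∨ x3)
= (x1 ∨ ¬x3) ∧ (¬x1 ∨ x2 ∨ ¬x3) ∧ (¬x1 ∨ ¬x2 ∨ x3)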